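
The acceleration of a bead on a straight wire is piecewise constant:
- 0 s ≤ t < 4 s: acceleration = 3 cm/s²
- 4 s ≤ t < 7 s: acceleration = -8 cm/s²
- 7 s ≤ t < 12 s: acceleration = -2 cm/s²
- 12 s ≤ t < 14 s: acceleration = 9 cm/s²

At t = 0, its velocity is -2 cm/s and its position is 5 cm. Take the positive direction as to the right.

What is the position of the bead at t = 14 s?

-110 cm

On each constant-a segment, Δv = aΔt and Δx = v₀Δt + ½aΔt²; chain segment to segment.
0–4 s: v starts -2 cm/s; Δx = -2·4 + ½·3·4² = 16 cm; v ends 10 cm/s.
4–7 s: v starts 10 cm/s; Δx = 10·3 + ½·-8·3² = -6 cm; v ends -14 cm/s.
7–12 s: v starts -14 cm/s; Δx = -14·5 + ½·-2·5² = -95 cm; v ends -24 cm/s.
12–14 s: v starts -24 cm/s; Δx = -24·2 + ½·9·2² = -30 cm; v ends -6 cm/s.
x(14) = 5 + Σ Δx = -110 cm.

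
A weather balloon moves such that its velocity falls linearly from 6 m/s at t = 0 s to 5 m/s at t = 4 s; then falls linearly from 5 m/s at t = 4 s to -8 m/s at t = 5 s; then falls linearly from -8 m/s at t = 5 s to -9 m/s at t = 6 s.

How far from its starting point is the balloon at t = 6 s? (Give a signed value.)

12 m

Net displacement equals the area under the velocity-time graph (areas below the axis count negative).
0–4 s: ½(6 + 5)(4) = 22 m
4–5 s: ½(5 + -8)(1) = -1.5 m
5–6 s: ½(-8 + -9)(1) = -8.5 m
Net displacement = 12 m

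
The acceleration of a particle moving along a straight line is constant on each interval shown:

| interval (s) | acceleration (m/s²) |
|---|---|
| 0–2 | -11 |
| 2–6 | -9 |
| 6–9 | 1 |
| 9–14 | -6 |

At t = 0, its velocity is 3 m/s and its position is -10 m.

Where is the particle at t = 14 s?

-669.5 m

On each constant-a segment, Δv = aΔt and Δx = v₀Δt + ½aΔt²; chain segment to segment.
0–2 s: v starts 3 m/s; Δx = 3·2 + ½·-11·2² = -16 m; v ends -19 m/s.
2–6 s: v starts -19 m/s; Δx = -19·4 + ½·-9·4² = -148 m; v ends -55 m/s.
6–9 s: v starts -55 m/s; Δx = -55·3 + ½·1·3² = -160.5 m; v ends -52 m/s.
9–14 s: v starts -52 m/s; Δx = -52·5 + ½·-6·5² = -335 m; v ends -82 m/s.
x(14) = -10 + Σ Δx = -669.5 m.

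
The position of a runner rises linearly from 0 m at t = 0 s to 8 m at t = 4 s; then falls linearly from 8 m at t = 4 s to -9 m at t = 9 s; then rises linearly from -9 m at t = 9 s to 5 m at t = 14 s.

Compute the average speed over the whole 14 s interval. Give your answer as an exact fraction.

39/14 m/s

Average speed = (total path length)/(elapsed time); on a piecewise-linear x-t graph the path length is Σ|Δx|.
0–4 s: |Δx| = |8 − 0| = 8 m
4–9 s: |Δx| = |-9 − 8| = 17 m
9–14 s: |Δx| = |5 − -9| = 14 m
Total path = 39 m; average speed = 39/14 = 39/14 m/s.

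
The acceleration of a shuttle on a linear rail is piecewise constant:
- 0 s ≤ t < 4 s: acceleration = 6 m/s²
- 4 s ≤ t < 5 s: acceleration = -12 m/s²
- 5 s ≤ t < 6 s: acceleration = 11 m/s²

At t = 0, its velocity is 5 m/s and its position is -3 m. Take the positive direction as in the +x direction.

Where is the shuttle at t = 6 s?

110.5 m

On each constant-a segment, Δv = aΔt and Δx = v₀Δt + ½aΔt²; chain segment to segment.
0–4 s: v starts 5 m/s; Δx = 5·4 + ½·6·4² = 68 m; v ends 29 m/s.
4–5 s: v starts 29 m/s; Δx = 29·1 + ½·-12·1² = 23 m; v ends 17 m/s.
5–6 s: v starts 17 m/s; Δx = 17·1 + ½·11·1² = 22.5 m; v ends 28 m/s.
x(6) = -3 + Σ Δx = 110.5 m.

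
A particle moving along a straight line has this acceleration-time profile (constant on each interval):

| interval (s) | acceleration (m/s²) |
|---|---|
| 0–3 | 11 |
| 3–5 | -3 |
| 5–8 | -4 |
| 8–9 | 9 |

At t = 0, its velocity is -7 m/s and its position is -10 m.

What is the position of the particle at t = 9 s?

On each constant-a segment, Δv = aΔt and Δx = v₀Δt + ½aΔt²; chain segment to segment.
0–3 s: v starts -7 m/s; Δx = -7·3 + ½·11·3² = 28.5 m; v ends 26 m/s.
3–5 s: v starts 26 m/s; Δx = 26·2 + ½·-3·2² = 46 m; v ends 20 m/s.
5–8 s: v starts 20 m/s; Δx = 20·3 + ½·-4·3² = 42 m; v ends 8 m/s.
8–9 s: v starts 8 m/s; Δx = 8·1 + ½·9·1² = 12.5 m; v ends 17 m/s.
x(9) = -10 + Σ Δx = 119 m.

119 m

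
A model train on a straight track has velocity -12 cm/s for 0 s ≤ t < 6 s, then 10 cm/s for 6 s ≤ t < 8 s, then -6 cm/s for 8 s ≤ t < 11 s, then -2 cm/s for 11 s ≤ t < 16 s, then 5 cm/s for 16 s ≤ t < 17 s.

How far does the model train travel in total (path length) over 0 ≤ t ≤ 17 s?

125 cm

Total distance travelled is ∫|v| dt — sum the magnitudes of each area piece.
0–6 s: |-12| × 6 = 72 cm
6–8 s: |10| × 2 = 20 cm
8–11 s: |-6| × 3 = 18 cm
11–16 s: |-2| × 5 = 10 cm
16–17 s: |5| × 1 = 5 cm
Total distance = 125 cm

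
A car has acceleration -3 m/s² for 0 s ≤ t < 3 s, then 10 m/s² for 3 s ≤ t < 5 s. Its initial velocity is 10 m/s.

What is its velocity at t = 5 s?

Δv equals the area under the a-t graph; then v = v₀ + Δv.
0–3 s: -3 × 3 = -9 m/s
3–5 s: 10 × 2 = 20 m/s
Δv = 11 m/s, so v(5) = 10 + (11) = 21 m/s.

21 m/s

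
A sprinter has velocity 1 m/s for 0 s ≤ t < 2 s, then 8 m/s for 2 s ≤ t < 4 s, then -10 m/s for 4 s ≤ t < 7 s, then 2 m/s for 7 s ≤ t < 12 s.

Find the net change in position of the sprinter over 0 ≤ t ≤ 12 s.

Displacement is the signed area under the v-t curve.
0–2 s: 1 × 2 = 2 m
2–4 s: 8 × 2 = 16 m
4–7 s: -10 × 3 = -30 m
7–12 s: 2 × 5 = 10 m
Net displacement = -2 m

-2 m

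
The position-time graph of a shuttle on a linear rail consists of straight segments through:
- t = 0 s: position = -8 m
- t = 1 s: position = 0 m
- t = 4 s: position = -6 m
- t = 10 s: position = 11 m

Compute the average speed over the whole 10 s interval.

Average speed = (total path length)/(elapsed time); on a piecewise-linear x-t graph the path length is Σ|Δx|.
0–1 s: |Δx| = |0 − -8| = 8 m
1–4 s: |Δx| = |-6 − 0| = 6 m
4–10 s: |Δx| = |11 − -6| = 17 m
Total path = 31 m; average speed = 31/10 = 3.1 m/s.

3.1 m/s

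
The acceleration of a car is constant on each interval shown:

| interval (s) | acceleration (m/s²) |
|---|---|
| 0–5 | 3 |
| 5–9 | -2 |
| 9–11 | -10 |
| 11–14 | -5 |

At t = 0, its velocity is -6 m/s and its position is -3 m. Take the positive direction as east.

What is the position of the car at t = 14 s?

-73 m

On each constant-a segment, Δv = aΔt and Δx = v₀Δt + ½aΔt²; chain segment to segment.
0–5 s: v starts -6 m/s; Δx = -6·5 + ½·3·5² = 7.5 m; v ends 9 m/s.
5–9 s: v starts 9 m/s; Δx = 9·4 + ½·-2·4² = 20 m; v ends 1 m/s.
9–11 s: v starts 1 m/s; Δx = 1·2 + ½·-10·2² = -18 m; v ends -19 m/s.
11–14 s: v starts -19 m/s; Δx = -19·3 + ½·-5·3² = -79.5 m; v ends -34 m/s.
x(14) = -3 + Σ Δx = -73 m.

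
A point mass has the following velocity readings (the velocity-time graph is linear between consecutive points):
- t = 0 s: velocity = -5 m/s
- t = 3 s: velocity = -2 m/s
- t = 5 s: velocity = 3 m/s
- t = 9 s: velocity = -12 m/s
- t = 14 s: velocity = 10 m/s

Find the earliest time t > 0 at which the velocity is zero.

v changes sign on 3–5 s (from -2 to 3); the graph is linear there, so v = 0 at t = 3 + (2)·(5 − 3)/(3 − -2) = 3.8 s.

t = 3.8 s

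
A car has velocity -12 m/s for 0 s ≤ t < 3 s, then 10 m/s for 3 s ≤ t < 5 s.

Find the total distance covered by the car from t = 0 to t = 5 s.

56 m

Distance (not displacement) is the total path length: add the absolute areas under v-t.
0–3 s: |-12| × 3 = 36 m
3–5 s: |10| × 2 = 20 m
Total distance = 56 m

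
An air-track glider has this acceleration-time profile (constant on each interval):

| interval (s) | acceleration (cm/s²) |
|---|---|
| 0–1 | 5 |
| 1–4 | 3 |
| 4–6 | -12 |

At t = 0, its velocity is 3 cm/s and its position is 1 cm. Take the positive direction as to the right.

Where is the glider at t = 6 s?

On each constant-a segment, Δv = aΔt and Δx = v₀Δt + ½aΔt²; chain segment to segment.
0–1 s: v starts 3 cm/s; Δx = 3·1 + ½·5·1² = 5.5 cm; v ends 8 cm/s.
1–4 s: v starts 8 cm/s; Δx = 8·3 + ½·3·3² = 37.5 cm; v ends 17 cm/s.
4–6 s: v starts 17 cm/s; Δx = 17·2 + ½·-12·2² = 10 cm; v ends -7 cm/s.
x(6) = 1 + Σ Δx = 54 cm.

54 cm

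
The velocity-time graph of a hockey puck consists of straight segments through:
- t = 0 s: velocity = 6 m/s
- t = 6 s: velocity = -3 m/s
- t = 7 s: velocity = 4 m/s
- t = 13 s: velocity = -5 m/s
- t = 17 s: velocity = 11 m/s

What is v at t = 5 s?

On 0–6 s the graph is linear from 6 to -3 m/s: v(5) = 6 + (-3 − 6)·(5 − 0)/(6 − 0) = -1.5 m/s.

-1.5 m/s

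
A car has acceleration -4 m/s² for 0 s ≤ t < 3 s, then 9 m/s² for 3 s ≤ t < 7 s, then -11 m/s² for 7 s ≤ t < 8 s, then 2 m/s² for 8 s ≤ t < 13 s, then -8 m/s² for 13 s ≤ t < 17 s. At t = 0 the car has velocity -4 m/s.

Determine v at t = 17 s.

-13 m/s

Δv equals the area under the a-t graph; then v = v₀ + Δv.
0–3 s: -4 × 3 = -12 m/s
3–7 s: 9 × 4 = 36 m/s
7–8 s: -11 × 1 = -11 m/s
8–13 s: 2 × 5 = 10 m/s
13–17 s: -8 × 4 = -32 m/s
Δv = -9 m/s, so v(17) = -4 + (-9) = -13 m/s.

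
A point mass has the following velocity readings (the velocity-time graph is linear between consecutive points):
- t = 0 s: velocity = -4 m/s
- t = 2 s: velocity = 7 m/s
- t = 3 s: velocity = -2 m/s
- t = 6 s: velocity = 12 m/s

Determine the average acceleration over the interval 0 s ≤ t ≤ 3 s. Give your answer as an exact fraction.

2/3 m/s²

Average acceleration = Δv/Δt = (-2 − -4)/(3 − 0) = 2/3 m/s².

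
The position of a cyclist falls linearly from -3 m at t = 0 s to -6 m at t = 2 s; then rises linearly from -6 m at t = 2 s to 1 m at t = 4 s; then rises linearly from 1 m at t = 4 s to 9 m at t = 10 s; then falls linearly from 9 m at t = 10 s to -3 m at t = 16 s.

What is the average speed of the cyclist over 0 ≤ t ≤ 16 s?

1.875 m/s

Average speed = (total path length)/(elapsed time); on a piecewise-linear x-t graph the path length is Σ|Δx|.
0–2 s: |Δx| = |-6 − -3| = 3 m
2–4 s: |Δx| = |1 − -6| = 7 m
4–10 s: |Δx| = |9 − 1| = 8 m
10–16 s: |Δx| = |-3 − 9| = 12 m
Total path = 30 m; average speed = 30/16 = 1.875 m/s.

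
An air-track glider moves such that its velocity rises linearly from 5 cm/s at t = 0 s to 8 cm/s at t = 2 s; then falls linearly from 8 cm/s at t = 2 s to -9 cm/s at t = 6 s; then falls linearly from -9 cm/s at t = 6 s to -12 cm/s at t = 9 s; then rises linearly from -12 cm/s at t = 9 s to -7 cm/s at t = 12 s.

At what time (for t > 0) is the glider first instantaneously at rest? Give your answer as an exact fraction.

t = 66/17 s

v changes sign on 2–6 s (from 8 to -9); the graph is linear there, so v = 0 at t = 2 + (-8)·(6 − 2)/(-9 − 8) = 66/17 s.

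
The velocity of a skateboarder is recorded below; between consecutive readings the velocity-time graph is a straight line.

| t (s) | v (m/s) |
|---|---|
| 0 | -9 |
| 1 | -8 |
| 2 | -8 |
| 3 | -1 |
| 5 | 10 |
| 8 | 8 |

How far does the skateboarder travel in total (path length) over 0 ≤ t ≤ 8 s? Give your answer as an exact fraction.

Distance (not displacement) is the total path length: add the absolute areas under v-t.
0–1 s: |½(-9 + -8)(1)| = 8.5 m
1–2 s: |-8| × 1 = 8 m
2–3 s: |½(-8 + -1)(1)| = 4.5 m
3–5 s: v = 0 at t = 35/11 s; triangle areas 1/11 + 100/11 = 101/11 m
5–8 s: |½(10 + 8)(3)| = 27 m
Total distance = 629/11 m

629/11 m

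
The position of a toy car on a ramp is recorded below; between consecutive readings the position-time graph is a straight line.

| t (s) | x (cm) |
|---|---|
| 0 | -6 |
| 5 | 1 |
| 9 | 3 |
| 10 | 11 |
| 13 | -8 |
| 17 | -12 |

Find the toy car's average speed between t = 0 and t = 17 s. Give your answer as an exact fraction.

Average speed = (total path length)/(elapsed time); on a piecewise-linear x-t graph the path length is Σ|Δx|.
0–5 s: |Δx| = |1 − -6| = 7 cm
5–9 s: |Δx| = |3 − 1| = 2 cm
9–10 s: |Δx| = |11 − 3| = 8 cm
10–13 s: |Δx| = |-8 − 11| = 19 cm
13–17 s: |Δx| = |-12 − -8| = 4 cm
Total path = 40 cm; average speed = 40/17 = 40/17 cm/s.

40/17 cm/s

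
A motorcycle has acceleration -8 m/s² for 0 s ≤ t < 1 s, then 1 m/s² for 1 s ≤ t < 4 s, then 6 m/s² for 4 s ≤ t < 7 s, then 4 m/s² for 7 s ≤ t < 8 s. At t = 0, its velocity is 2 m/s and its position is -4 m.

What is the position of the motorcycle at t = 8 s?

15.5 m

On each constant-a segment, Δv = aΔt and Δx = v₀Δt + ½aΔt²; chain segment to segment.
0–1 s: v starts 2 m/s; Δx = 2·1 + ½·-8·1² = -2 m; v ends -6 m/s.
1–4 s: v starts -6 m/s; Δx = -6·3 + ½·1·3² = -13.5 m; v ends -3 m/s.
4–7 s: v starts -3 m/s; Δx = -3·3 + ½·6·3² = 18 m; v ends 15 m/s.
7–8 s: v starts 15 m/s; Δx = 15·1 + ½·4·1² = 17 m; v ends 19 m/s.
x(8) = -4 + Σ Δx = 15.5 m.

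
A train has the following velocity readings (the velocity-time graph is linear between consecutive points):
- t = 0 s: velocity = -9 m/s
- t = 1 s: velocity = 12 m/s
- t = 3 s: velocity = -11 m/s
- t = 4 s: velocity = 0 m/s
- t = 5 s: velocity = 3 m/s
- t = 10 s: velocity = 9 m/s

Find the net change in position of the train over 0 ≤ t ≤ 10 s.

28.5 m

Displacement is the signed area under the v-t curve.
0–1 s: ½(-9 + 12)(1) = 1.5 m
1–3 s: ½(12 + -11)(2) = 1 m
3–4 s: ½(-11 + 0)(1) = -5.5 m
4–5 s: ½(0 + 3)(1) = 1.5 m
5–10 s: ½(3 + 9)(5) = 30 m
Net displacement = 28.5 m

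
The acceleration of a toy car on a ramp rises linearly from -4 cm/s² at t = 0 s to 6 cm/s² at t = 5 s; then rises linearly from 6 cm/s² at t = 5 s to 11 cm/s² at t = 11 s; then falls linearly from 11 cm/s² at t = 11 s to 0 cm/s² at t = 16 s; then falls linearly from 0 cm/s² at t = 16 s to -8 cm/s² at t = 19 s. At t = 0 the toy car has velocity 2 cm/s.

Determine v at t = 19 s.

73.5 cm/s

Δv equals the area under the a-t graph; then v = v₀ + Δv.
0–5 s: ½(-4 + 6)(5) = 5 cm/s
5–11 s: ½(6 + 11)(6) = 51 cm/s
11–16 s: ½(11 + 0)(5) = 27.5 cm/s
16–19 s: ½(0 + -8)(3) = -12 cm/s
Δv = 71.5 cm/s, so v(19) = 2 + (71.5) = 73.5 cm/s.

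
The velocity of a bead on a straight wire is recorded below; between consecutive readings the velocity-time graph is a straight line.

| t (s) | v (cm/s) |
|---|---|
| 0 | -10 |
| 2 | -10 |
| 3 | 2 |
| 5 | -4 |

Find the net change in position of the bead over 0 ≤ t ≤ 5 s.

Net displacement equals the area under the velocity-time graph (areas below the axis count negative).
0–2 s: -10 × 2 = -20 cm
2–3 s: ½(-10 + 2)(1) = -4 cm
3–5 s: ½(2 + -4)(2) = -2 cm
Net displacement = -26 cm

-26 cm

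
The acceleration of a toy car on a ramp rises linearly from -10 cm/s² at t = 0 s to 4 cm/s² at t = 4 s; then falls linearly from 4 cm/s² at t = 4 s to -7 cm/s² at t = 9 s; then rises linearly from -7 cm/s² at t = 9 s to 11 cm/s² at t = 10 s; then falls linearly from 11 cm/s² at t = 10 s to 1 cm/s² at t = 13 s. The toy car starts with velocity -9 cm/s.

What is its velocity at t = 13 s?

Δv equals the area under the a-t graph; then v = v₀ + Δv.
0–4 s: ½(-10 + 4)(4) = -12 cm/s
4–9 s: ½(4 + -7)(5) = -7.5 cm/s
9–10 s: ½(-7 + 11)(1) = 2 cm/s
10–13 s: ½(11 + 1)(3) = 18 cm/s
Δv = 0.5 cm/s, so v(13) = -9 + (0.5) = -8.5 cm/s.

-8.5 cm/s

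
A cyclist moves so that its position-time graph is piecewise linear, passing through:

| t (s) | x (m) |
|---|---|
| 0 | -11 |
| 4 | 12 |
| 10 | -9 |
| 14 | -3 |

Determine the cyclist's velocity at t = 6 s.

-3.5 m/s

Velocity is the slope of the x-t graph on 4–10 s: (-9 − 12)/(10 − 4) = -3.5 m/s.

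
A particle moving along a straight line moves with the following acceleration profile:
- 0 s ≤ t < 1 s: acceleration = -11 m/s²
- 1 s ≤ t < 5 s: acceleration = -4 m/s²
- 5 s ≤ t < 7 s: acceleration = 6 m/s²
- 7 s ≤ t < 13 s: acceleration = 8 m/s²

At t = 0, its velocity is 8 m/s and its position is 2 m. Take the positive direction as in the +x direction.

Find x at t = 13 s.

On each constant-a segment, Δv = aΔt and Δx = v₀Δt + ½aΔt²; chain segment to segment.
0–1 s: v starts 8 m/s; Δx = 8·1 + ½·-11·1² = 2.5 m; v ends -3 m/s.
1–5 s: v starts -3 m/s; Δx = -3·4 + ½·-4·4² = -44 m; v ends -19 m/s.
5–7 s: v starts -19 m/s; Δx = -19·2 + ½·6·2² = -26 m; v ends -7 m/s.
7–13 s: v starts -7 m/s; Δx = -7·6 + ½·8·6² = 102 m; v ends 41 m/s.
x(13) = 2 + Σ Δx = 36.5 m.

36.5 m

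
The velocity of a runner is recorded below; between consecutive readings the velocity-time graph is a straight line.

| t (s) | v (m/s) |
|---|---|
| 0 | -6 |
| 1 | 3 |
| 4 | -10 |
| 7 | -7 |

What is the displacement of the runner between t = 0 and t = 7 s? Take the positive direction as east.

Net displacement equals the area under the velocity-time graph (areas below the axis count negative).
0–1 s: ½(-6 + 3)(1) = -1.5 m
1–4 s: ½(3 + -10)(3) = -10.5 m
4–7 s: ½(-10 + -7)(3) = -25.5 m
Net displacement = -37.5 m

-37.5 m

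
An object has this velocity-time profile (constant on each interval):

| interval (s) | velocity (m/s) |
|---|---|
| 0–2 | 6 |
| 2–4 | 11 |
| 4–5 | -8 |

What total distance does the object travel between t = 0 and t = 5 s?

42 m

Distance (not displacement) is the total path length: add the absolute areas under v-t.
0–2 s: |6| × 2 = 12 m
2–4 s: |11| × 2 = 22 m
4–5 s: |-8| × 1 = 8 m
Total distance = 42 m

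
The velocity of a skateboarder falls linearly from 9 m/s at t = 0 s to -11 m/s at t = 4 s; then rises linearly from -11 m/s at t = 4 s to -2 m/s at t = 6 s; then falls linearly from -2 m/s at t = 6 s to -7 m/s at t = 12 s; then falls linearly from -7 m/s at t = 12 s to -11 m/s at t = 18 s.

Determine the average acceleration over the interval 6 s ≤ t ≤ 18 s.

Average acceleration = Δv/Δt = (-11 − -2)/(18 − 6) = -0.75 m/s².

-0.75 m/s²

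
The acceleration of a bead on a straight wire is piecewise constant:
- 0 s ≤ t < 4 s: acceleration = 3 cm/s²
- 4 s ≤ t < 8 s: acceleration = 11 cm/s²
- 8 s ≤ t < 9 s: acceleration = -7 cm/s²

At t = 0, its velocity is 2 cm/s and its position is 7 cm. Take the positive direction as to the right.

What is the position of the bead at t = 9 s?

On each constant-a segment, Δv = aΔt and Δx = v₀Δt + ½aΔt²; chain segment to segment.
0–4 s: v starts 2 cm/s; Δx = 2·4 + ½·3·4² = 32 cm; v ends 14 cm/s.
4–8 s: v starts 14 cm/s; Δx = 14·4 + ½·11·4² = 144 cm; v ends 58 cm/s.
8–9 s: v starts 58 cm/s; Δx = 58·1 + ½·-7·1² = 54.5 cm; v ends 51 cm/s.
x(9) = 7 + Σ Δx = 237.5 cm.

237.5 cm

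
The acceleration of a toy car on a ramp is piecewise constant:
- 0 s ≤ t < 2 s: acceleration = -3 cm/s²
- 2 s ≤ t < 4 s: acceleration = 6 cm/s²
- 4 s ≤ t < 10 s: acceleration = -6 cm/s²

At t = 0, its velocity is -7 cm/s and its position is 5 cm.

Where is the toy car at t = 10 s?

On each constant-a segment, Δv = aΔt and Δx = v₀Δt + ½aΔt²; chain segment to segment.
0–2 s: v starts -7 cm/s; Δx = -7·2 + ½·-3·2² = -20 cm; v ends -13 cm/s.
2–4 s: v starts -13 cm/s; Δx = -13·2 + ½·6·2² = -14 cm; v ends -1 cm/s.
4–10 s: v starts -1 cm/s; Δx = -1·6 + ½·-6·6² = -114 cm; v ends -37 cm/s.
x(10) = 5 + Σ Δx = -143 cm.

-143 cm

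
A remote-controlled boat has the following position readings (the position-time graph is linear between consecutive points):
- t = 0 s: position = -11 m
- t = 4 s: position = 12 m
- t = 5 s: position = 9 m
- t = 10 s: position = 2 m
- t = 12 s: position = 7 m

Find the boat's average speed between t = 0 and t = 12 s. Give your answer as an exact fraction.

19/6 m/s

Average speed = (total path length)/(elapsed time); on a piecewise-linear x-t graph the path length is Σ|Δx|.
0–4 s: |Δx| = |12 − -11| = 23 m
4–5 s: |Δx| = |9 − 12| = 3 m
5–10 s: |Δx| = |2 − 9| = 7 m
10–12 s: |Δx| = |7 − 2| = 5 m
Total path = 38 m; average speed = 38/12 = 19/6 m/s.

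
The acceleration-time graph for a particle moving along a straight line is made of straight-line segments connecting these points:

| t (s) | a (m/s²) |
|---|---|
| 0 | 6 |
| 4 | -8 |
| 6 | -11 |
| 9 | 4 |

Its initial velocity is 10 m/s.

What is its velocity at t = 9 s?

-23.5 m/s

Δv equals the area under the a-t graph; then v = v₀ + Δv.
0–4 s: ½(6 + -8)(4) = -4 m/s
4–6 s: ½(-8 + -11)(2) = -19 m/s
6–9 s: ½(-11 + 4)(3) = -10.5 m/s
Δv = -33.5 m/s, so v(9) = 10 + (-33.5) = -23.5 m/s.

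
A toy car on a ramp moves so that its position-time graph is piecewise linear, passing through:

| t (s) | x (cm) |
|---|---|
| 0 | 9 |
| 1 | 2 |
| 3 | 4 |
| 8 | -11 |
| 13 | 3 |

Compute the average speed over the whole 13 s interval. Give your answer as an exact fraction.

Average speed = (total path length)/(elapsed time); on a piecewise-linear x-t graph the path length is Σ|Δx|.
0–1 s: |Δx| = |2 − 9| = 7 cm
1–3 s: |Δx| = |4 − 2| = 2 cm
3–8 s: |Δx| = |-11 − 4| = 15 cm
8–13 s: |Δx| = |3 − -11| = 14 cm
Total path = 38 cm; average speed = 38/13 = 38/13 cm/s.

38/13 cm/s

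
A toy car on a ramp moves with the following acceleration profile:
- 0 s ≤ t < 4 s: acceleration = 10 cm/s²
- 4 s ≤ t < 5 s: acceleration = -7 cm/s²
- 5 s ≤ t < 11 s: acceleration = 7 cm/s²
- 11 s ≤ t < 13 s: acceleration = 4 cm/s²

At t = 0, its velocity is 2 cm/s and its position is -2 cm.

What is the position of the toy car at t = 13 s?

On each constant-a segment, Δv = aΔt and Δx = v₀Δt + ½aΔt²; chain segment to segment.
0–4 s: v starts 2 cm/s; Δx = 2·4 + ½·10·4² = 88 cm; v ends 42 cm/s.
4–5 s: v starts 42 cm/s; Δx = 42·1 + ½·-7·1² = 38.5 cm; v ends 35 cm/s.
5–11 s: v starts 35 cm/s; Δx = 35·6 + ½·7·6² = 336 cm; v ends 77 cm/s.
11–13 s: v starts 77 cm/s; Δx = 77·2 + ½·4·2² = 162 cm; v ends 85 cm/s.
x(13) = -2 + Σ Δx = 622.5 cm.

622.5 cm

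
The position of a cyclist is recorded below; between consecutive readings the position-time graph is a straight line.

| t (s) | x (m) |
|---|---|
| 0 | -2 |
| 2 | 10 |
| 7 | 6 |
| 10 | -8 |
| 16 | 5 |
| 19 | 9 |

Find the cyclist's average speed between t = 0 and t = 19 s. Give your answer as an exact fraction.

Average speed = (total path length)/(elapsed time); on a piecewise-linear x-t graph the path length is Σ|Δx|.
0–2 s: |Δx| = |10 − -2| = 12 m
2–7 s: |Δx| = |6 − 10| = 4 m
7–10 s: |Δx| = |-8 − 6| = 14 m
10–16 s: |Δx| = |5 − -8| = 13 m
16–19 s: |Δx| = |9 − 5| = 4 m
Total path = 47 m; average speed = 47/19 = 47/19 m/s.

47/19 m/s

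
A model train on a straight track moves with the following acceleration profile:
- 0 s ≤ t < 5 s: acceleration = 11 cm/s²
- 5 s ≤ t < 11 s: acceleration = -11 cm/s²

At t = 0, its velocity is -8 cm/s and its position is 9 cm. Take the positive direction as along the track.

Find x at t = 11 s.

On each constant-a segment, Δv = aΔt and Δx = v₀Δt + ½aΔt²; chain segment to segment.
0–5 s: v starts -8 cm/s; Δx = -8·5 + ½·11·5² = 97.5 cm; v ends 47 cm/s.
5–11 s: v starts 47 cm/s; Δx = 47·6 + ½·-11·6² = 84 cm; v ends -19 cm/s.
x(11) = 9 + Σ Δx = 190.5 cm.

190.5 cm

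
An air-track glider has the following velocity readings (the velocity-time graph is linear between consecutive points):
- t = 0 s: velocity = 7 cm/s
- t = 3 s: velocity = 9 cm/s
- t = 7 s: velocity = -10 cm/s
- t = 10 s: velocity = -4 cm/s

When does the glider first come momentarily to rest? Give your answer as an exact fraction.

v changes sign on 3–7 s (from 9 to -10); the graph is linear there, so v = 0 at t = 3 + (-9)·(7 − 3)/(-10 − 9) = 93/19 s.

t = 93/19 s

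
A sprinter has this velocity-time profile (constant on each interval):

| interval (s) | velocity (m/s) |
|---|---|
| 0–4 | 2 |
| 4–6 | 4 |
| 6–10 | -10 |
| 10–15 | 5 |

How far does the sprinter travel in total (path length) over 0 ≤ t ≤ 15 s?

81 m

Total distance travelled is ∫|v| dt — sum the magnitudes of each area piece.
0–4 s: |2| × 4 = 8 m
4–6 s: |4| × 2 = 8 m
6–10 s: |-10| × 4 = 40 m
10–15 s: |5| × 5 = 25 m
Total distance = 81 m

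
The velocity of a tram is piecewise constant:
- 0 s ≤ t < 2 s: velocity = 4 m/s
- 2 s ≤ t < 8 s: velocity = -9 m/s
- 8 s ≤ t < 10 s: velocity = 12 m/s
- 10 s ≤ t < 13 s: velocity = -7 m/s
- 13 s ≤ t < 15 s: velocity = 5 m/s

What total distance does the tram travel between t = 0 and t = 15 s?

117 m

Total distance travelled is ∫|v| dt — sum the magnitudes of each area piece.
0–2 s: |4| × 2 = 8 m
2–8 s: |-9| × 6 = 54 m
8–10 s: |12| × 2 = 24 m
10–13 s: |-7| × 3 = 21 m
13–15 s: |5| × 2 = 10 m
Total distance = 117 m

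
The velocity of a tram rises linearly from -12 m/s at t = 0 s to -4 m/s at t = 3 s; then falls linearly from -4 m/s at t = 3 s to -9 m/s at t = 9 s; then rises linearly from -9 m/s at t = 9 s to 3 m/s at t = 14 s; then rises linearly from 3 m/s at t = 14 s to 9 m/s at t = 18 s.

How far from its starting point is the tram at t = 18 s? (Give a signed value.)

-54 m

Displacement is the signed area under the v-t curve.
0–3 s: ½(-12 + -4)(3) = -24 m
3–9 s: ½(-4 + -9)(6) = -39 m
9–14 s: ½(-9 + 3)(5) = -15 m
14–18 s: ½(3 + 9)(4) = 24 m
Net displacement = -54 m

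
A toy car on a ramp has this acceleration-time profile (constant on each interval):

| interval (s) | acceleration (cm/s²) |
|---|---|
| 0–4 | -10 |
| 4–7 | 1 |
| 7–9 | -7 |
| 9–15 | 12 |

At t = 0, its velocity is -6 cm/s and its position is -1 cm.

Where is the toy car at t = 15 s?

On each constant-a segment, Δv = aΔt and Δx = v₀Δt + ½aΔt²; chain segment to segment.
0–4 s: v starts -6 cm/s; Δx = -6·4 + ½·-10·4² = -104 cm; v ends -46 cm/s.
4–7 s: v starts -46 cm/s; Δx = -46·3 + ½·1·3² = -133.5 cm; v ends -43 cm/s.
7–9 s: v starts -43 cm/s; Δx = -43·2 + ½·-7·2² = -100 cm; v ends -57 cm/s.
9–15 s: v starts -57 cm/s; Δx = -57·6 + ½·12·6² = -126 cm; v ends 15 cm/s.
x(15) = -1 + Σ Δx = -464.5 cm.

-464.5 cm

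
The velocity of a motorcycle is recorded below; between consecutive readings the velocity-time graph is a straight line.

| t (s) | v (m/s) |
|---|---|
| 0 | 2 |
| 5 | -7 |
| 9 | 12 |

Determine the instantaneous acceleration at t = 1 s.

Acceleration is the slope of the v-t graph on 0–5 s: (-7 − 2)/(5 − 0) = -1.8 m/s².

-1.8 m/s²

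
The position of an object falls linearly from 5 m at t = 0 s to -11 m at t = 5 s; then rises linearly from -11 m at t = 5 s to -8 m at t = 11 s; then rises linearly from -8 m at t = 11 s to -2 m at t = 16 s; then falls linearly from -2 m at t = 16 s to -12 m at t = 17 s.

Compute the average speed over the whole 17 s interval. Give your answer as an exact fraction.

Average speed = (total path length)/(elapsed time); on a piecewise-linear x-t graph the path length is Σ|Δx|.
0–5 s: |Δx| = |-11 − 5| = 16 m
5–11 s: |Δx| = |-8 − -11| = 3 m
11–16 s: |Δx| = |-2 − -8| = 6 m
16–17 s: |Δx| = |-12 − -2| = 10 m
Total path = 35 m; average speed = 35/17 = 35/17 m/s.

35/17 m/s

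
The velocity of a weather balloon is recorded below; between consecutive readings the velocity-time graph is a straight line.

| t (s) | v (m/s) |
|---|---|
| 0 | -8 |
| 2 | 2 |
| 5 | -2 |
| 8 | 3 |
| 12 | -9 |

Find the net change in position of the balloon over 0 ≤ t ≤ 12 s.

-16.5 m

Displacement is the signed area under the v-t curve.
0–2 s: ½(-8 + 2)(2) = -6 m
2–5 s: ½(2 + -2)(3) = 0 m
5–8 s: ½(-2 + 3)(3) = 1.5 m
8–12 s: ½(3 + -9)(4) = -12 m
Net displacement = -16.5 m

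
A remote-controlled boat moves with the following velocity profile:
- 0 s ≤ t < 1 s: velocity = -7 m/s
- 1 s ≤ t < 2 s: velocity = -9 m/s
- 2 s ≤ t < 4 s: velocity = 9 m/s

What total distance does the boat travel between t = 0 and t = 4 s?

34 m

Distance (not displacement) is the total path length: add the absolute areas under v-t.
0–1 s: |-7| × 1 = 7 m
1–2 s: |-9| × 1 = 9 m
2–4 s: |9| × 2 = 18 m
Total distance = 34 m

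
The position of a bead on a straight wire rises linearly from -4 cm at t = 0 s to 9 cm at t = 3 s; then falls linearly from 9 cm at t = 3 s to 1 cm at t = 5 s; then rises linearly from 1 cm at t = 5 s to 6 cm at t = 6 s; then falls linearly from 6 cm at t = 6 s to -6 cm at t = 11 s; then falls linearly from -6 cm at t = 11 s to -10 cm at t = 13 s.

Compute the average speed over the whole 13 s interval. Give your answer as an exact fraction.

42/13 cm/s

Average speed = (total path length)/(elapsed time); on a piecewise-linear x-t graph the path length is Σ|Δx|.
0–3 s: |Δx| = |9 − -4| = 13 cm
3–5 s: |Δx| = |1 − 9| = 8 cm
5–6 s: |Δx| = |6 − 1| = 5 cm
6–11 s: |Δx| = |-6 − 6| = 12 cm
11–13 s: |Δx| = |-10 − -6| = 4 cm
Total path = 42 cm; average speed = 42/13 = 42/13 cm/s.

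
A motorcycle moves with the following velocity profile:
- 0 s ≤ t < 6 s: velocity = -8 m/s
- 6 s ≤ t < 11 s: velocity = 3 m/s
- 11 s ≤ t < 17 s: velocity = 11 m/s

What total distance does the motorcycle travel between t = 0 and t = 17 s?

Distance (not displacement) is the total path length: add the absolute areas under v-t.
0–6 s: |-8| × 6 = 48 m
6–11 s: |3| × 5 = 15 m
11–17 s: |11| × 6 = 66 m
Total distance = 129 m

129 m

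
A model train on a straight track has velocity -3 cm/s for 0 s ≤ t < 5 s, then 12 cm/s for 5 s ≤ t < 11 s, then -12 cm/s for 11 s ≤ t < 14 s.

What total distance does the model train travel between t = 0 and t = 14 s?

Total distance travelled is ∫|v| dt — sum the magnitudes of each area piece.
0–5 s: |-3| × 5 = 15 cm
5–11 s: |12| × 6 = 72 cm
11–14 s: |-12| × 3 = 36 cm
Total distance = 123 cm

123 cm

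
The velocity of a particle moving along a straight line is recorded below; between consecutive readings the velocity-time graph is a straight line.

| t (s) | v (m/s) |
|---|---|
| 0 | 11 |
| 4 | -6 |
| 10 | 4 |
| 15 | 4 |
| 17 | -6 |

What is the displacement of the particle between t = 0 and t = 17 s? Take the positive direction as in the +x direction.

22 m

Net displacement equals the area under the velocity-time graph (areas below the axis count negative).
0–4 s: ½(11 + -6)(4) = 10 m
4–10 s: ½(-6 + 4)(6) = -6 m
10–15 s: 4 × 5 = 20 m
15–17 s: ½(4 + -6)(2) = -2 m
Net displacement = 22 m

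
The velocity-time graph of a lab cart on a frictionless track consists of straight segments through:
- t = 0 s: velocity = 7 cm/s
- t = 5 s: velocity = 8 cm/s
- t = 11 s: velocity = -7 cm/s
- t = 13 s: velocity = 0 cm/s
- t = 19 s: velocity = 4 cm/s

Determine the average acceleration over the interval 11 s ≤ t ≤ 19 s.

1.375 cm/s²

Average acceleration = Δv/Δt = (4 − -7)/(19 − 11) = 1.375 cm/s².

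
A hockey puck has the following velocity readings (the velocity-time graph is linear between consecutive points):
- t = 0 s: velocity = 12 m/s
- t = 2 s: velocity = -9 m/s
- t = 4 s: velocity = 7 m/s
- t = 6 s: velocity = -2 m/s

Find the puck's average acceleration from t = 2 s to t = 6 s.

Average acceleration = Δv/Δt = (-2 − -9)/(6 − 2) = 1.75 m/s².

1.75 m/s²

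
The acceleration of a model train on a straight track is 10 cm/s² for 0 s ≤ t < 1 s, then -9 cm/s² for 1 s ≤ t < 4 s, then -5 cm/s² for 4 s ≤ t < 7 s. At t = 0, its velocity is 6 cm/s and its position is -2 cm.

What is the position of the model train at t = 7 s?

On each constant-a segment, Δv = aΔt and Δx = v₀Δt + ½aΔt²; chain segment to segment.
0–1 s: v starts 6 cm/s; Δx = 6·1 + ½·10·1² = 11 cm; v ends 16 cm/s.
1–4 s: v starts 16 cm/s; Δx = 16·3 + ½·-9·3² = 7.5 cm; v ends -11 cm/s.
4–7 s: v starts -11 cm/s; Δx = -11·3 + ½·-5·3² = -55.5 cm; v ends -26 cm/s.
x(7) = -2 + Σ Δx = -39 cm.

-39 cm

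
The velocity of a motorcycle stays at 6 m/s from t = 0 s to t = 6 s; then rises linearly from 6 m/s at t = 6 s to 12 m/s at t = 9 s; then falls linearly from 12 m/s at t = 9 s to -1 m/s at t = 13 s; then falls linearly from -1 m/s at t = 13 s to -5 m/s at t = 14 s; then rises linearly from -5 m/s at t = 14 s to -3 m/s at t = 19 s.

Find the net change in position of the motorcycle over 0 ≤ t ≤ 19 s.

Net displacement equals the area under the velocity-time graph (areas below the axis count negative).
0–6 s: 6 × 6 = 36 m
6–9 s: ½(6 + 12)(3) = 27 m
9–13 s: ½(12 + -1)(4) = 22 m
13–14 s: ½(-1 + -5)(1) = -3 m
14–19 s: ½(-5 + -3)(5) = -20 m
Net displacement = 62 m

62 m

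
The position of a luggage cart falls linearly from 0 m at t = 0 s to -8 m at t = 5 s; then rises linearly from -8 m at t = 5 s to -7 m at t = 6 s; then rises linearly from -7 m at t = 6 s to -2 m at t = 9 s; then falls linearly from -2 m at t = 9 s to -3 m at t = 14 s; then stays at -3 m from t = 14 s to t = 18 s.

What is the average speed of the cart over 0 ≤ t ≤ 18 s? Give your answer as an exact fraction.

5/6 m/s

Average speed = (total path length)/(elapsed time); on a piecewise-linear x-t graph the path length is Σ|Δx|.
0–5 s: |Δx| = |-8 − 0| = 8 m
5–6 s: |Δx| = |-7 − -8| = 1 m
6–9 s: |Δx| = |-2 − -7| = 5 m
9–14 s: |Δx| = |-3 − -2| = 1 m
14–18 s: |Δx| = |-3 − -3| = 0 m
Total path = 15 m; average speed = 15/18 = 5/6 m/s.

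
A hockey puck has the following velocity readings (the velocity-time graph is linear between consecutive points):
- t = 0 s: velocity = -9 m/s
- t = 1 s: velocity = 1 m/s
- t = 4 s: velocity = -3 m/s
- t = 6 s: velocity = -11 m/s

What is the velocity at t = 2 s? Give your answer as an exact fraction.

-1/3 m/s

On 1–4 s the graph is linear from 1 to -3 m/s: v(2) = 1 + (-3 − 1)·(2 − 1)/(4 − 1) = -1/3 m/s.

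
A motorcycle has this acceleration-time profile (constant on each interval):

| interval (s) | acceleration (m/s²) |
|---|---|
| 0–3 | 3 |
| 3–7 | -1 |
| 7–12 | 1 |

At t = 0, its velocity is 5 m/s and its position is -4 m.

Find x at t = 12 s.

135 m

On each constant-a segment, Δv = aΔt and Δx = v₀Δt + ½aΔt²; chain segment to segment.
0–3 s: v starts 5 m/s; Δx = 5·3 + ½·3·3² = 28.5 m; v ends 14 m/s.
3–7 s: v starts 14 m/s; Δx = 14·4 + ½·-1·4² = 48 m; v ends 10 m/s.
7–12 s: v starts 10 m/s; Δx = 10·5 + ½·1·5² = 62.5 m; v ends 15 m/s.
x(12) = -4 + Σ Δx = 135 m.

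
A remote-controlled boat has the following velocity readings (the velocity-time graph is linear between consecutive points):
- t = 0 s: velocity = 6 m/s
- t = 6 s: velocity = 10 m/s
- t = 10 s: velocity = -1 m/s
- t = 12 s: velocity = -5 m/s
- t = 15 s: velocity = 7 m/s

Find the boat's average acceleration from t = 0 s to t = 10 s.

-0.7 m/s²

Average acceleration = Δv/Δt = (-1 − 6)/(10 − 0) = -0.7 m/s².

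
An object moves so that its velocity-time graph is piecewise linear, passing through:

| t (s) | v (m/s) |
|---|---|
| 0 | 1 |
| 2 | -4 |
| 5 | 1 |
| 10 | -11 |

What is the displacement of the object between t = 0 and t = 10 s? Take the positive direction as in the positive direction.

-32.5 m

Net displacement equals the area under the velocity-time graph (areas below the axis count negative).
0–2 s: ½(1 + -4)(2) = -3 m
2–5 s: ½(-4 + 1)(3) = -4.5 m
5–10 s: ½(1 + -11)(5) = -25 m
Net displacement = -32.5 m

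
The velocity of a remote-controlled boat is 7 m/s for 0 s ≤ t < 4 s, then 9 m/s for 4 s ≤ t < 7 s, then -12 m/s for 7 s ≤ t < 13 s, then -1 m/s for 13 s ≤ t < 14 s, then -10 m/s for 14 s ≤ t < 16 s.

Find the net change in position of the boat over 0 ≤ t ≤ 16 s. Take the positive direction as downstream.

Net displacement equals the area under the velocity-time graph (areas below the axis count negative).
0–4 s: 7 × 4 = 28 m
4–7 s: 9 × 3 = 27 m
7–13 s: -12 × 6 = -72 m
13–14 s: -1 × 1 = -1 m
14–16 s: -10 × 2 = -20 m
Net displacement = -38 m

-38 m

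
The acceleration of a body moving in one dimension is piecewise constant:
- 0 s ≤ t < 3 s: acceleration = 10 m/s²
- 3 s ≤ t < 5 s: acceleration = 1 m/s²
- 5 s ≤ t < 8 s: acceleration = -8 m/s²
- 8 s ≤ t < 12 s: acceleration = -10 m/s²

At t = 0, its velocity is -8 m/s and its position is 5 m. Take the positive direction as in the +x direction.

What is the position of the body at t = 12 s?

28 m

On each constant-a segment, Δv = aΔt and Δx = v₀Δt + ½aΔt²; chain segment to segment.
0–3 s: v starts -8 m/s; Δx = -8·3 + ½·10·3² = 21 m; v ends 22 m/s.
3–5 s: v starts 22 m/s; Δx = 22·2 + ½·1·2² = 46 m; v ends 24 m/s.
5–8 s: v starts 24 m/s; Δx = 24·3 + ½·-8·3² = 36 m; v ends 0 m/s.
8–12 s: v starts 0 m/s; Δx = 0·4 + ½·-10·4² = -80 m; v ends -40 m/s.
x(12) = 5 + Σ Δx = 28 m.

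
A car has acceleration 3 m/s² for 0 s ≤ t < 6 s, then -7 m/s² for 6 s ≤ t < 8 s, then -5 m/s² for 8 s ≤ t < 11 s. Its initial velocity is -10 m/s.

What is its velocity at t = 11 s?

Δv equals the area under the a-t graph; then v = v₀ + Δv.
0–6 s: 3 × 6 = 18 m/s
6–8 s: -7 × 2 = -14 m/s
8–11 s: -5 × 3 = -15 m/s
Δv = -11 m/s, so v(11) = -10 + (-11) = -21 m/s.

-21 m/s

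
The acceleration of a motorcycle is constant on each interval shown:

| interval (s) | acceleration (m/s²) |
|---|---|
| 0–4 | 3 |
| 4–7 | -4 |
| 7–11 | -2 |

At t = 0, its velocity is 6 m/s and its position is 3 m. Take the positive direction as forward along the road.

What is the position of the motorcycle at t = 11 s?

95 m

On each constant-a segment, Δv = aΔt and Δx = v₀Δt + ½aΔt²; chain segment to segment.
0–4 s: v starts 6 m/s; Δx = 6·4 + ½·3·4² = 48 m; v ends 18 m/s.
4–7 s: v starts 18 m/s; Δx = 18·3 + ½·-4·3² = 36 m; v ends 6 m/s.
7–11 s: v starts 6 m/s; Δx = 6·4 + ½·-2·4² = 8 m; v ends -2 m/s.
x(11) = 3 + Σ Δx = 95 m.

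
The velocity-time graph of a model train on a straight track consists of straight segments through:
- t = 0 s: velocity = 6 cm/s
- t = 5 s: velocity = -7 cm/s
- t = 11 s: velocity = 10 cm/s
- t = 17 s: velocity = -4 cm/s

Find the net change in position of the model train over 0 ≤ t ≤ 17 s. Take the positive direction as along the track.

24.5 cm

Displacement is the signed area under the v-t curve.
0–5 s: ½(6 + -7)(5) = -2.5 cm
5–11 s: ½(-7 + 10)(6) = 9 cm
11–17 s: ½(10 + -4)(6) = 18 cm
Net displacement = 24.5 cm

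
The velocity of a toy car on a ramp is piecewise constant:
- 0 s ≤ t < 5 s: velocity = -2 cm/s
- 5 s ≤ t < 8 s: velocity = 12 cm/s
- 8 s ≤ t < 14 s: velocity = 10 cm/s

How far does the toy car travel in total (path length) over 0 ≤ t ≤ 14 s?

Distance (not displacement) is the total path length: add the absolute areas under v-t.
0–5 s: |-2| × 5 = 10 cm
5–8 s: |12| × 3 = 36 cm
8–14 s: |10| × 6 = 60 cm
Total distance = 106 cm

106 cm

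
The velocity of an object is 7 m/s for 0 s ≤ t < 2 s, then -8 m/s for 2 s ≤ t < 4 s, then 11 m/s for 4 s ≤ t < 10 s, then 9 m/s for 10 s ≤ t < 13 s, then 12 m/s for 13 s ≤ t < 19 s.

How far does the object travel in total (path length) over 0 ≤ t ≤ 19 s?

Total distance travelled is ∫|v| dt — sum the magnitudes of each area piece.
0–2 s: |7| × 2 = 14 m
2–4 s: |-8| × 2 = 16 m
4–10 s: |11| × 6 = 66 m
10–13 s: |9| × 3 = 27 m
13–19 s: |12| × 6 = 72 m
Total distance = 195 m

195 m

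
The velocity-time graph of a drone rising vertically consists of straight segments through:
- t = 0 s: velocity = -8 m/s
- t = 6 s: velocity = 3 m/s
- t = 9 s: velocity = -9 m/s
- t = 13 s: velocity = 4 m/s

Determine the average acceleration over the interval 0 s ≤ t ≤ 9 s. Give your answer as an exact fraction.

-1/9 m/s²

Average acceleration = Δv/Δt = (-9 − -8)/(9 − 0) = -1/9 m/s².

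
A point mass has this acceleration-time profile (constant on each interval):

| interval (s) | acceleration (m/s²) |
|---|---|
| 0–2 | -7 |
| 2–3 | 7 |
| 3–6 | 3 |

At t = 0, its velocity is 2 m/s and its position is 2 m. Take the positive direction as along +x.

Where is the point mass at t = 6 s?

On each constant-a segment, Δv = aΔt and Δx = v₀Δt + ½aΔt²; chain segment to segment.
0–2 s: v starts 2 m/s; Δx = 2·2 + ½·-7·2² = -10 m; v ends -12 m/s.
2–3 s: v starts -12 m/s; Δx = -12·1 + ½·7·1² = -8.5 m; v ends -5 m/s.
3–6 s: v starts -5 m/s; Δx = -5·3 + ½·3·3² = -1.5 m; v ends 4 m/s.
x(6) = 2 + Σ Δx = -18 m.

-18 m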